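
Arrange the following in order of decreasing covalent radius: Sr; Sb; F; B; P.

Sr > Sb > P > B > F

B is in period 2, group 13; F is in period 2, group 17; P is in period 3, group 15; Sr is in period 5, group 2; Sb is in period 5, group 15.
Across a period the added protons contract the valence shell; down a group each new principal shell makes the atom larger.
Neither a single period nor a single group — weigh both effects.
B > F: B lies to the left of F in period 2, so the across-period effect alone puts B larger.
P > B: the two effects oppose for this pair; the down-group effect wins (111 vs 85 pm).
Sb > P: Sb sits below P in group 15, so the down-group effect alone puts Sb larger.
Sr > Sb: both are in period 5; the period trend gives Sr the larger value.
Approximate values (pm): B 85, F 64, P 111, Sr 185, Sb 140.
So from largest to smallest: Sr > Sb > P > B > F.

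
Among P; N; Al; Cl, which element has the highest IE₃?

Consider each +2 ion: P²⁺ still has 3 valence electrons; N²⁺ still has 3 valence electrons; Al²⁺ still has 1 valence electron; Cl²⁺ still has 5 valence electrons.
All are still removing valence electrons, so compare the +2 ions as you would atoms: IE_3 generally rises across a period (higher Z_eff) and falls down a group (larger shell), subject to the usual subshell exceptions.
Valence configurations: P²⁺ [Ne]3s²3p¹, N²⁺ [He]2s²2p¹, Al²⁺ [Ne]3s¹, Cl²⁺ [Ne]3s²3p³.
The numbers (kJ/mol): P 2914, N 4578, Al 2745, Cl 3822.
Putting it together, IE_3: Al < P < Cl < N.

N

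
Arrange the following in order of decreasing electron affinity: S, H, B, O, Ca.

S, O, H, B, Ca

H is in period 1, group 1; B is in period 2, group 13; O is in period 2, group 16; S is in period 3, group 16; Ca is in period 4, group 2.
Electron affinity generally becomes more exothermic across a period toward the halogens and less exothermic down a group.
These span different periods and groups, so the two trends combine.
B > Ca: relative to Ca, both the across-period and down-group shifts push B's electron affinity up.
H > B: period and group pull opposite ways; the down-group shift dominates (73 vs 27 kJ/mol).
O > H: the two effects oppose for this pair; the across-period effect wins (141 vs 73 kJ/mol).
S > O: this pair runs against the simple trend — see the exception note.
Note the exception: S has a higher electron affinity than O, contrary to the simple trend — the compact 2p subshell of O repels the added electron more than S's larger 3p does.
For reference (kJ/mol): H 73, B 27, O 141, S 200, Ca 2.
So from highest to lowest: S > O > H > B > Ca.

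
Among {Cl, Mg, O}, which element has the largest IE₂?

IE_2 is the cost of taking one more electron from the +1 cation: Cl⁺ still has 6 valence electrons; Mg⁺ still has 1 valence electron; O⁺ still has 5 valence electrons.
All are still removing valence electrons, so compare the +1 ions as you would atoms: IE_2 generally rises across a period (higher Z_eff) and falls down a group (larger shell), subject to the usual subshell exceptions.
Valence configurations: Cl⁺ [Ne]3s²3p⁴, Mg⁺ [Ne]3s¹, O⁺ [He]2s²2p³.
Tabulated IE_2 (kJ/mol): Cl 2298, Mg 1451, O 3388.
So the second ionization energies run Mg < Cl < O.

O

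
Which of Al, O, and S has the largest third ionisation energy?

After 2 electrons have been removed, what remains? Al²⁺ still has 1 valence electron; O²⁺ still has 4 valence electrons; S²⁺ still has 4 valence electrons.
All are still removing valence electrons, so compare the +2 ions as you would atoms: IE_3 generally rises across a period (higher Z_eff) and falls down a group (larger shell), subject to the usual subshell exceptions.
Valence configurations: Al²⁺ [Ne]3s¹, O²⁺ [He]2s²2p², S²⁺ [Ne]3s²3p².
Tabulated IE_3 (kJ/mol): Al 2745, O 5300, S 3357.
So the third ionization energies run Al < S < O.

O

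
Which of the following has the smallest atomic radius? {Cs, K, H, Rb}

H

H is in period 1, group 1; K is in period 4, group 1; Rb is in period 5, group 1; Cs is in period 6, group 1.
Across a period the added protons contract the valence shell; down a group each new principal shell makes the atom larger.
All are in group 1, so atomic radius increases down the group.
The smallest atomic radius among these belongs to H.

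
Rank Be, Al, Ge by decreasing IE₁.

Be, Ge, Al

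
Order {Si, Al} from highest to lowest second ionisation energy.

Al > Si

After 1 electron has been removed, what remains? Si⁺ still has 3 valence electrons; Al⁺ still has 2 valence electrons.
All are still removing valence electrons, so compare the +1 ions as you would atoms: IE_2 generally rises across a period (higher Z_eff) and falls down a group (larger shell), subject to the usual subshell exceptions.
Valence configurations: Si⁺ [Ne]3s²3p¹, Al⁺ [Ne]3s².
Si⁺ loses a lone 3p electron whereas Al⁺ must break into a filled 3s² pair, so IE_2(Al) > IE_2(Si) even though Si has the higher nuclear charge.
Approximate IE_2 values (kJ/mol): Si 1577, Al 1817.
Hence IE_2: Si < Al.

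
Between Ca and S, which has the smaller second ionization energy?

Ca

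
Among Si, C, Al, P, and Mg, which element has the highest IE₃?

Mg

After 2 electrons have been removed, what remains? Si²⁺ still has 2 valence electrons; C²⁺ still has 2 valence electrons; Al²⁺ still has 1 valence electron; P²⁺ still has 3 valence electrons; Mg²⁺ is the bare [Ne] core.
Pulling an electron out of a noble-gas core costs far more than removing a remaining valence electron, so Mg sits at the high end of IE_3.
Valence configurations: Si²⁺ [Ne]3s², C²⁺ [He]2s², Al²⁺ [Ne]3s¹, P²⁺ [Ne]3s²3p¹.
P²⁺ loses a lone 3p electron whereas Si²⁺ must break into a filled 3s² pair, so IE_3(Si) > IE_3(P) even though P has the higher nuclear charge.
Tabulated IE_3 (kJ/mol): Si 3232, C 4620, Al 2745, P 2914, Mg 7733.
So the third ionization energies run Al < P < Si < C < Mg.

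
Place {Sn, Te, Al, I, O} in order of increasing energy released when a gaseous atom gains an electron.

Al < Sn < O < Te < I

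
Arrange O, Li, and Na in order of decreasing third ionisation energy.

IE_3 is the cost of taking one more electron from the +2 cation: O²⁺ still has 4 valence electrons; Li²⁺ is already 1 electron into the core; Na²⁺ is already 1 electron into the core.
Breaking into a closed-shell core is much more expensive than removing a leftover valence electron — Na and Li have the largest IE_3 here.
The numbers (kJ/mol): O 5300, Li 11815, Na 6910.
Overall IE_3 order: O < Na < Li.

Li, Na, O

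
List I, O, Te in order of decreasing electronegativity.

Atoms toward the upper right of the periodic table pull bonding electrons most strongly.
Neither a single period nor a single group — weigh both effects.
I > Te: both are in period 5; the period trend gives I the larger value.
O > I: period and group pull opposite ways; the down-group shift dominates (3.44 vs 2.66).
For reference (Pauling): O 3.44, Te 2.10, I 2.66.
So from highest to lowest: O > I > Te.

O > I > Te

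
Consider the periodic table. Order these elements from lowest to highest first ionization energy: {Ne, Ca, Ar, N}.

N is in period 2, group 15; Ne is in period 2, group 18; Ar is in period 3, group 18; Ca is in period 4, group 2.
IE₁ increases left→right with effective nuclear charge and decreases top→bottom as the valence shell moves farther out.
Neither a single period nor a single group — weigh both effects.
N > Ca: both effects reinforce here, so N is clearly the higher of the two.
Ar > N: the two effects oppose for this pair; the across-period effect wins (1521 vs 1402 kJ/mol).
Ne > Ar: they share group 18; the group trend gives Ne the larger value.
Tabulated first ionization energy (kJ/mol): N 1402, Ne 2081, Ar 1521, Ca 590.
So from lowest to highest: Ca < N < Ar < Ne.

Ca < N < Ar < Ne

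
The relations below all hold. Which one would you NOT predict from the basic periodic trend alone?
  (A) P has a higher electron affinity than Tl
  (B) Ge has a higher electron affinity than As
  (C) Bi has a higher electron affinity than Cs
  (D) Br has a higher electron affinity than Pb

The general trend: electron affinity increases across a period and decreases down a group.
(A) P (period 3, group 15) vs Tl (period 6, group 13): the stated order agrees with the simple trend.
(B) Ge (period 4, group 14) vs As (period 4, group 15): the stated order contradicts the simple trend.
(C) Bi (period 6, group 15) vs Cs (period 6, group 1): the stated order agrees with the simple trend.
(D) Br (period 4, group 17) vs Pb (period 6, group 14): the stated order agrees with the simple trend.
The exception is (B): adding an electron to As's half-filled 4p³ is unfavourable, so Ge (4p²) has the more exothermic EA.

(B)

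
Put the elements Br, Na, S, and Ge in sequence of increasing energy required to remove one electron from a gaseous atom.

IE₁ increases left→right with effective nuclear charge and decreases top→bottom as the valence shell moves farther out.
These span different periods and groups, so the two trends combine.
Ge > Na: the two effects oppose for this pair; the across-period effect wins (762 vs 496 kJ/mol).
S > Ge: both effects reinforce here, so S is clearly the higher of the two.
Br > S: the two effects oppose for this pair; the across-period effect wins (1140 vs 1000 kJ/mol).
Approximate values (kJ/mol): Na 496, S 1000, Ge 762, Br 1140.
So from lowest to highest: Na < Ge < S < Br.

Na < Ge < S < Br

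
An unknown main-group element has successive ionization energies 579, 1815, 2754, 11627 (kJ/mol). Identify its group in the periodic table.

Group 13

Look for the largest jump between consecutive ionization energies: IE4/IE3 ≈ 4.2, far larger than any earlier ratio.
That jump marks the point where a core electron is being removed. So the atom has 3 valence electrons.
A main-group element with 3 valence electrons is in group 13.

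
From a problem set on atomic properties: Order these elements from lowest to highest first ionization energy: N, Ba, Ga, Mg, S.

Ba < Ga < Mg < S < N

N is in period 2, group 15; Mg is in period 3, group 2; S is in period 3, group 16; Ga is in period 4, group 13; Ba is in period 6, group 2.
IE₁ increases left→right with effective nuclear charge and decreases top→bottom as the valence shell moves farther out.
Here both period and group differ, so the two effects have to be weighed against each other.
Ga > Ba: both effects reinforce here, so Ga is clearly the higher of the two.
Mg > Ga: period and group pull opposite ways; the down-group shift dominates (738 vs 579 kJ/mol).
S > Mg: S lies to the right of Mg in period 3, so the across-period effect alone puts S higher.
N > S: the two effects oppose for this pair; the down-group effect wins (1402 vs 1000 kJ/mol).
For reference (kJ/mol): N 1402, Mg 738, S 1000, Ga 579, Ba 503.
So from lowest to highest: Ba < Ga < Mg < S < N.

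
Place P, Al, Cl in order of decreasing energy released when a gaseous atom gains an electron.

Atoms with high Z_eff and room in the valence shell (especially the halogens) have the most exothermic electron affinities.
All lie in period 3, so electron affinity increases left to right.
So from highest to lowest: Cl > P > Al.

Cl > P > Al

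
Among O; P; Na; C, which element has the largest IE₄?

Na

After 3 electrons have been removed, what remains? O³⁺ still has 3 valence electrons; P³⁺ still has 2 valence electrons; Na³⁺ is already 2 electrons into the core; C³⁺ still has 1 valence electron.
Pulling an electron out of a noble-gas core costs far more than removing a remaining valence electron, so Na sits at the high end of IE_4.
Valence configurations: O³⁺ [He]2s²2p¹, P³⁺ [Ne]3s², C³⁺ [He]2s¹.
Tabulated IE_4 (kJ/mol): O 7469, P 4964, Na 9543, C 6223.
Overall IE_4 order: P < C < O < Na.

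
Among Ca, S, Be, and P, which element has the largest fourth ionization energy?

The fourth ionization energy removes an electron from the +3 ion. For each element: Ca³⁺ is already 1 electron into the core; S³⁺ still has 3 valence electrons; Be³⁺ is already 1 electron into the core; P³⁺ still has 2 valence electrons.
Pulling an electron out of a noble-gas core costs far more than removing a remaining valence electron, so Ca and Be sit at the high end of IE_4.
Valence configurations: S³⁺ [Ne]3s²3p¹, P³⁺ [Ne]3s².
S³⁺ loses a lone 3p electron whereas P³⁺ must break into a filled 3s² pair, so IE_4(P) > IE_4(S) even though S has the higher nuclear charge.
The numbers (kJ/mol): Ca 6491, S 4556, Be 21007, P 4964.
Overall IE_4 order: S < P < Ca < Be.

Be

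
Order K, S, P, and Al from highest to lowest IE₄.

Al, K, P, S

After 3 electrons have been removed, what remains? K³⁺ is already 2 electrons into the core; S³⁺ still has 3 valence electrons; P³⁺ still has 2 valence electrons; Al³⁺ is the bare [Ne] core.
Breaking into a closed-shell core is much more expensive than removing a leftover valence electron — K and Al have the largest IE_4 here.
Valence configurations: S³⁺ [Ne]3s²3p¹, P³⁺ [Ne]3s².
S³⁺ loses a lone 3p electron whereas P³⁺ must break into a filled 3s² pair, so IE_4(P) > IE_4(S) even though S has the higher nuclear charge.
Tabulated IE_4 (kJ/mol): K 5877, S 4556, P 4964, Al 11577.
So the fourth ionization energies run S < P < K < Al.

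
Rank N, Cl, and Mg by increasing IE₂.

Mg < Cl < N

After 1 electron has been removed, what remains? N⁺ still has 4 valence electrons; Cl⁺ still has 6 valence electrons; Mg⁺ still has 1 valence electron.
All are still removing valence electrons, so compare the +1 ions as you would atoms: IE_2 generally rises across a period (higher Z_eff) and falls down a group (larger shell), subject to the usual subshell exceptions.
Valence configurations: N⁺ [He]2s²2p², Cl⁺ [Ne]3s²3p⁴, Mg⁺ [Ne]3s¹.
Tabulated IE_2 (kJ/mol): N 2856, Cl 2298, Mg 1451.
Overall IE_2 order: Mg < Cl < N.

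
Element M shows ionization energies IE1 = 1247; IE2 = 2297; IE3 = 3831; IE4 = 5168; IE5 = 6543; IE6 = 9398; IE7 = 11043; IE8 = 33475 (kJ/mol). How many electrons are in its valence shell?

7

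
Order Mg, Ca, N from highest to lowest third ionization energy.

After 2 electrons have been removed, what remains? Mg²⁺ is the bare [Ne] core; Ca²⁺ is the bare [Ar] core; N²⁺ still has 3 valence electrons.
Breaking into a closed-shell core is much more expensive than removing a leftover valence electron — Ca and Mg have the largest IE_3 here.
Approximate IE_3 values (kJ/mol): Mg 7733, Ca 4912, N 4578.
Putting it together, IE_3: N < Ca < Mg.

Mg, Ca, N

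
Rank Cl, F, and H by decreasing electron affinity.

Cl > F > H

H is in period 1, group 1; F is in period 2, group 17; Cl is in period 3, group 17.
Atoms with high Z_eff and room in the valence shell (especially the halogens) have the most exothermic electron affinities.
Neither a single period nor a single group — weigh both effects.
F > H: the two effects oppose for this pair; the across-period effect wins (328 vs 73 kJ/mol).
Cl > F: this pair runs against the simple trend — see the exception note.
Note the exception: Cl has a higher electron affinity than F, contrary to the simple trend — F's small 2p subshell makes the incoming electron feel strong e⁻–e⁻ repulsion, so Cl actually releases more energy on gaining an electron.
For reference (kJ/mol): H 73, F 328, Cl 349.
So from highest to lowest: Cl > F > H.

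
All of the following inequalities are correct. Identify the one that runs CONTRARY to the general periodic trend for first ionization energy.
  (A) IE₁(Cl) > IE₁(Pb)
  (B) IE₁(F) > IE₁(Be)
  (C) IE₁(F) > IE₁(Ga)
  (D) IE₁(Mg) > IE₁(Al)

(D)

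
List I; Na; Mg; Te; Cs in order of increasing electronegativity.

Cs, Na, Mg, Te, I

Na is in period 3, group 1; Mg is in period 3, group 2; Te is in period 5, group 16; I is in period 5, group 17; Cs is in period 6, group 1.
Electronegativity increases across a period and decreases down a group, tracking effective nuclear charge and atomic size.
Here both period and group differ, so the two effects have to be weighed against each other.
Na > Cs: Na sits above Cs in group 1, so the down-group effect alone puts Na higher.
Mg > Na: both are in period 3; the period trend gives Mg the larger value.
Te > Mg: the two effects oppose for this pair; the across-period effect wins (2.10 vs 1.31).
I > Te: I lies to the right of Te in period 5, so the across-period effect alone puts I higher.
Approximate values (Pauling): Na 0.93, Mg 1.31, Te 2.10, I 2.66, Cs 0.79.
So from lowest to highest: Cs < Na < Mg < Te < I.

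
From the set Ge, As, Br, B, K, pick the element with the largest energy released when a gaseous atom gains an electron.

EA tends to increase across a period and decrease down a group, though the pattern is less regular than for IE or radius.
These span different periods and groups, so the two trends combine.
K > B: this pair runs against the simple trend — see the exception note.
As > K: both are in period 4; the period trend gives As the larger value.
Ge > As: this pair runs against the simple trend — see the exception note.
Br > Ge: both are in period 4; the period trend gives Br the larger value.
Note the exception: K has a higher electron affinity than B, contrary to the simple trend — B's ns²np¹ configuration gives only a small electron affinity — the sparsely filled np subshell binds an added electron weakly.
Note the exception: Ge has a higher electron affinity than As, contrary to the simple trend — adding an electron to As's half-filled 4p³ is unfavourable, so Ge (4p²) has the more exothermic EA.
Approximate values (kJ/mol): B 27, K 48, Ge 119, As 78, Br 325.
The largest energy released when a gaseous atom gains an electron among these belongs to Br.

Br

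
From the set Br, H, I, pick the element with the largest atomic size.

I

H is in period 1, group 1; Br is in period 4, group 17; I is in period 5, group 17.
Moving right in a period, electrons are added to the same shell under a stronger nuclear pull, so atoms get smaller; moving down, a new shell is opened and atoms get larger.
Neither a single period nor a single group — weigh both effects.
Br > H: period and group pull opposite ways; the down-group shift dominates (114 vs 32 pm).
I > Br: they share group 17; the group trend gives I the larger value.
Tabulated atomic radius (pm): H 32, Br 114, I 133.
The largest atomic size among these belongs to I.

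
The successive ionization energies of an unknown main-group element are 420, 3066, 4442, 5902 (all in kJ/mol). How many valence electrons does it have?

Look for the largest jump between consecutive ionization energies: IE2/IE1 ≈ 7.3, far larger than any earlier ratio.
That jump marks the point where a core electron is being removed. So the atom has 1 valence electron.

1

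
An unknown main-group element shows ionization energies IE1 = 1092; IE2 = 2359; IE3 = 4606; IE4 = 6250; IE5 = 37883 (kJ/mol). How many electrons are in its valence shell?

Look for the largest jump between consecutive ionization energies: IE5/IE4 ≈ 6.1, far larger than any earlier ratio.
That jump marks the point where a core electron is being removed. So the atom has 4 valence electrons.

4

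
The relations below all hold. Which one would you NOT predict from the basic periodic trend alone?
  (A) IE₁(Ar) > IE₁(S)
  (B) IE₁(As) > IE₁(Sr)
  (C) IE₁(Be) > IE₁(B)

The general trend: first ionisation energy increases across a period and decreases down a group.
(A) Ar (period 3, group 18) vs S (period 3, group 16): the stated order agrees with the simple trend.
(B) As (period 4, group 15) vs Sr (period 5, group 2): the stated order agrees with the simple trend.
(C) Be (period 2, group 2) vs B (period 2, group 13): the stated order contradicts the simple trend.
The exception is (C): removing B's lone 2p electron is easier than breaking Be's filled 2s².

(C)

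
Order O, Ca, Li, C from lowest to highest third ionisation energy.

The third ionization energy removes an electron from the +2 ion. For each element: O²⁺ still has 4 valence electrons; Ca²⁺ is the bare [Ar] core; Li²⁺ is already 1 electron into the core; C²⁺ still has 2 valence electrons.
Usually core removal costs more than valence removal, but here the competition is close: a tightly held n=2 valence electron can cost more to remove than an n=3 core electron, so the actual values have to decide it.
Valence configurations: O²⁺ [He]2s²2p², C²⁺ [He]2s².
The numbers (kJ/mol): O 5300, Ca 4912, Li 11815, C 4620.
So the third ionization energies run C < Ca < O < Li.

C < Ca < O < Li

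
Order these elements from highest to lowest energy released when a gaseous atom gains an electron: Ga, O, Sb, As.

O is in period 2, group 16; Ga is in period 4, group 13; As is in period 4, group 15; Sb is in period 5, group 15.
Adding an electron releases more energy for atoms nearer the top right (short of the noble gases).
Neither a single period nor a single group — weigh both effects.
As > Ga: both are in period 4; the period trend gives As the larger value.
Sb > As: this pair runs against the simple trend — see the exception note.
O > Sb: both effects reinforce here, so O is clearly the higher of the two.
Note the exception: Sb has a higher electron affinity than As, contrary to the simple trend — both are half-filled np³, but the pairing/repulsion penalty for the added electron shrinks as the p orbitals become larger and more diffuse down the group, and for Sb that outweighs the weaker nuclear attraction.
For reference (kJ/mol): O 141, Ga 29, As 78, Sb 103.
So from highest to lowest: O > Sb > As > Ga.

O, Sb, As, Ga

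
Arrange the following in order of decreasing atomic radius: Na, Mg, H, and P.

H is in period 1, group 1; Na is in period 3, group 1; Mg is in period 3, group 2; P is in period 3, group 15.
Atomic radius shrinks across a period as nuclear charge pulls the same shell inward, and grows down a group as new shells are added.
Neither a single period nor a single group — weigh both effects.
P > H: period and group pull opposite ways; the down-group shift dominates (111 vs 32 pm).
Mg > P: Mg lies to the left of P in period 3, so the across-period effect alone puts Mg larger.
Na > Mg: Na lies to the left of Mg in period 3, so the across-period effect alone puts Na larger.
Approximate values (pm): H 32, Na 155, Mg 139, P 111.
So from largest to smallest: Na > Mg > P > H.

Na > Mg > P > H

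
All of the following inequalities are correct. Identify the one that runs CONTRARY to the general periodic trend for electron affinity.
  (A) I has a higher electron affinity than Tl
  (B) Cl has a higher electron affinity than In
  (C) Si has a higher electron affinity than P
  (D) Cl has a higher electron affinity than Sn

(C)

The general trend: electron affinity increases across a period and decreases down a group.
(A) I (period 5, group 17) vs Tl (period 6, group 13): the stated order agrees with the simple trend.
(B) Cl (period 3, group 17) vs In (period 5, group 13): the stated order agrees with the simple trend.
(C) Si (period 3, group 14) vs P (period 3, group 15): the stated order contradicts the simple trend.
(D) Cl (period 3, group 17) vs Sn (period 5, group 14): the stated order agrees with the simple trend.
The exception is (C): adding an electron to P's half-filled 3p³ is unfavourable, so Si (3p²) has the more exothermic EA.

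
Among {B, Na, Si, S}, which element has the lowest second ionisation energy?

Si

Consider each +1 ion: B⁺ still has 2 valence electrons; Na⁺ is the bare [Ne] core; Si⁺ still has 3 valence electrons; S⁺ still has 5 valence electrons.
Breaking into a closed-shell core is much more expensive than removing a leftover valence electron — Na has the largest IE_2 here.
Valence configurations: B⁺ [He]2s², Si⁺ [Ne]3s²3p¹, S⁺ [Ne]3s²3p³.
Tabulated IE_2 (kJ/mol): B 2427, Na 4562, Si 1577, S 2252.
Putting it together, IE_2: Si < S < B < Na.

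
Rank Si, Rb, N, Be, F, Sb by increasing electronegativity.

Be is in period 2, group 2; N is in period 2, group 15; F is in period 2, group 17; Si is in period 3, group 14; Rb is in period 5, group 1; Sb is in period 5, group 15.
Electronegativity increases across a period and decreases down a group, tracking effective nuclear charge and atomic size.
Here both period and group differ, so the two effects have to be weighed against each other.
Be > Rb: relative to Rb, both the across-period and down-group shifts push Be's electronegativity up.
Si > Be: the two effects oppose for this pair; the across-period effect wins (1.90 vs 1.57).
Sb > Si: period and group pull opposite ways; the across-period shift dominates (2.05 vs 1.90).
N > Sb: they share group 15; the group trend gives N the larger value.
F > N: F lies to the right of N in period 2, so the across-period effect alone puts F higher.
Approximate values (Pauling): Be 1.57, N 3.04, F 3.98, Si 1.90, Rb 0.82, Sb 2.05.
So from lowest to highest: Rb < Be < Si < Sb < N < F.

Rb < Be < Si < Sb < N < F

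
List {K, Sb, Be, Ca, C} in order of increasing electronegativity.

K < Ca < Be < Sb < C

Be is in period 2, group 2; C is in period 2, group 14; K is in period 4, group 1; Ca is in period 4, group 2; Sb is in period 5, group 15.
EN rises left→right (higher Z_eff, smaller atoms) and falls top→bottom (larger, more shielded atoms).
Neither a single period nor a single group — weigh both effects.
Ca > K: Ca lies to the right of K in period 4, so the across-period effect alone puts Ca higher.
Be > Ca: Be sits above Ca in group 2, so the down-group effect alone puts Be higher.
Sb > Be: the two effects oppose for this pair; the across-period effect wins (2.05 vs 1.57).
C > Sb: the two effects oppose for this pair; the down-group effect wins (2.55 vs 2.05).
Approximate values (Pauling): Be 1.57, C 2.55, K 0.82, Ca 1.00, Sb 2.05.
So from lowest to highest: K < Ca < Be < Sb < C.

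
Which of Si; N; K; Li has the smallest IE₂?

Si

IE_2 is the cost of taking one more electron from the +1 cation: Si⁺ still has 3 valence electrons; N⁺ still has 4 valence electrons; K⁺ is the bare [Ar] core; Li⁺ is the bare [He] core.
Breaking into a closed-shell core is much more expensive than removing a leftover valence electron — K and Li have the largest IE_2 here.
Valence configurations: Si⁺ [Ne]3s²3p¹, N⁺ [He]2s²2p².
The numbers (kJ/mol): Si 1577, N 2856, K 3052, Li 7298.
Hence IE_2: Si < N < K < Li.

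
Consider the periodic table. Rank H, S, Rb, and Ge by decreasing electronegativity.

S > H > Ge > Rb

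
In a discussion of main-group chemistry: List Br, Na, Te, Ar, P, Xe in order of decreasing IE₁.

Ar, Xe, Br, P, Te, Na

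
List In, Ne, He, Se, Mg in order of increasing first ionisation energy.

In, Mg, Se, Ne, He

IE₁ increases left→right with effective nuclear charge and decreases top→bottom as the valence shell moves farther out.
Neither a single period nor a single group — weigh both effects.
Mg > In: period and group pull opposite ways; the down-group shift dominates (738 vs 558 kJ/mol).
Se > Mg: the two effects oppose for this pair; the across-period effect wins (941 vs 738 kJ/mol).
Ne > Se: relative to Se, both the across-period and down-group shifts push Ne's first ionization energy up.
He > Ne: He sits above Ne in group 18, so the down-group effect alone puts He higher.
Tabulated first ionization energy (kJ/mol): He 2372, Ne 2081, Mg 738, Se 941, In 558.
So from lowest to highest: In < Mg < Se < Ne < He.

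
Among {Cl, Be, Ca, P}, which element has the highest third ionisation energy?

Consider each +2 ion: Cl²⁺ still has 5 valence electrons; Be²⁺ is the bare [He] core; Ca²⁺ is the bare [Ar] core; P²⁺ still has 3 valence electrons.
Core electrons are held far more tightly than valence electrons, so Ca and Be top the IE_3 order.
Valence configurations: Cl²⁺ [Ne]3s²3p³, P²⁺ [Ne]3s²3p¹.
The numbers (kJ/mol): Cl 3822, Be 14849, Ca 4912, P 2914.
Hence IE_3: P < Cl < Ca < Be.

Be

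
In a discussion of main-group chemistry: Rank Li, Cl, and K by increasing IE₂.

IE_2 is the cost of taking one more electron from the +1 cation: Li⁺ is the bare [He] core; Cl⁺ still has 6 valence electrons; K⁺ is the bare [Ar] core.
Breaking into a closed-shell core is much more expensive than removing a leftover valence electron — K and Li have the largest IE_2 here.
Tabulated IE_2 (kJ/mol): Li 7298, Cl 2298, K 3052.
So the second ionization energies run Cl < K < Li.

Cl < K < Li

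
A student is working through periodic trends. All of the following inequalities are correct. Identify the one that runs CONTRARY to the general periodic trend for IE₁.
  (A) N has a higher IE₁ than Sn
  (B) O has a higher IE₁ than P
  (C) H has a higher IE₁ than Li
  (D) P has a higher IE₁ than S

(D)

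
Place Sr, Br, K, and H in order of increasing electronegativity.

Smaller atoms with higher effective nuclear charge are more electronegative.
These span different periods and groups, so the two trends combine.
Sr > K: period and group pull opposite ways; the across-period shift dominates (0.95 vs 0.82).
H > Sr: period and group pull opposite ways; the down-group shift dominates (2.20 vs 0.95).
Br > H: period and group pull opposite ways; the across-period shift dominates (2.96 vs 2.20).
For reference (Pauling): H 2.20, K 0.82, Br 2.96, Sr 0.95.
So from lowest to highest: K < Sr < H < Br.

K < Sr < H < Br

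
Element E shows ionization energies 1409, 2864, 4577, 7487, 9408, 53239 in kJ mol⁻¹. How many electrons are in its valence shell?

5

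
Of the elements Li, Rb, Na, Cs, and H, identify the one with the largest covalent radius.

H is in period 1, group 1; Li is in period 2, group 1; Na is in period 3, group 1; Rb is in period 5, group 1; Cs is in period 6, group 1.
Across a period the added protons contract the valence shell; down a group each new principal shell makes the atom larger.
All are in group 1, so atomic radius increases down the group.
The largest covalent radius among these belongs to Cs.

Cs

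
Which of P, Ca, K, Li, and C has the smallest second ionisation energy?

The second ionization energy removes an electron from the +1 ion. For each element: P⁺ still has 4 valence electrons; Ca⁺ still has 1 valence electron; K⁺ is the bare [Ar] core; Li⁺ is the bare [He] core; C⁺ still has 3 valence electrons.
Pulling an electron out of a noble-gas core costs far more than removing a remaining valence electron, so K and Li sit at the high end of IE_2.
Valence configurations: P⁺ [Ne]3s²3p², Ca⁺ [Ar]4s¹, C⁺ [He]2s²2p¹.
The numbers (kJ/mol): P 1907, Ca 1145, K 3052, Li 7298, C 2353.
Hence IE_2: Ca < P < C < K < Li.

Ca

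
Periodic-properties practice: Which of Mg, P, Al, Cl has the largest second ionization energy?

Cl

After 1 electron has been removed, what remains? Mg⁺ still has 1 valence electron; P⁺ still has 4 valence electrons; Al⁺ still has 2 valence electrons; Cl⁺ still has 6 valence electrons.
All are still removing valence electrons, so compare the +1 ions as you would atoms: IE_2 generally rises across a period (higher Z_eff) and falls down a group (larger shell), subject to the usual subshell exceptions.
Valence configurations: Mg⁺ [Ne]3s¹, P⁺ [Ne]3s²3p², Al⁺ [Ne]3s², Cl⁺ [Ne]3s²3p⁴.
Tabulated IE_2 (kJ/mol): Mg 1451, P 1907, Al 1817, Cl 2298.
Hence IE_2: Mg < Al < P < Cl.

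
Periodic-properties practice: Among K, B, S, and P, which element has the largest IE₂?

IE_2 is the cost of taking one more electron from the +1 cation: K⁺ is the bare [Ar] core; B⁺ still has 2 valence electrons; S⁺ still has 5 valence electrons; P⁺ still has 4 valence electrons.
Core electrons are held far more tightly than valence electrons, so K tops the IE_2 order.
Valence configurations: B⁺ [He]2s², S⁺ [Ne]3s²3p³, P⁺ [Ne]3s²3p².
Approximate IE_2 values (kJ/mol): K 3052, B 2427, S 2252, P 1907.
Overall IE_2 order: P < S < B < K.

K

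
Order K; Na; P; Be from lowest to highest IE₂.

Be, P, K, Na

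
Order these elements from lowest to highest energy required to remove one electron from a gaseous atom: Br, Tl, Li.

Li < Tl < Br

Li is in period 2, group 1; Br is in period 4, group 17; Tl is in period 6, group 13.
Removing the outermost electron gets harder across a period and easier down a group.
Here both period and group differ, so the two effects have to be weighed against each other.
Tl > Li: period and group pull opposite ways; the across-period shift dominates (589 vs 520 kJ/mol).
Br > Tl: both effects reinforce here, so Br is clearly the higher of the two.
Approximate values (kJ/mol): Li 520, Br 1140, Tl 589.
So from lowest to highest: Li < Tl < Br.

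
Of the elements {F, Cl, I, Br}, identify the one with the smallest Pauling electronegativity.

I

F is in period 2, group 17; Cl is in period 3, group 17; Br is in period 4, group 17; I is in period 5, group 17.
Atoms toward the upper right of the periodic table pull bonding electrons most strongly.
All are in group 17, so electronegativity increases up the group.
The smallest Pauling electronegativity among these belongs to I.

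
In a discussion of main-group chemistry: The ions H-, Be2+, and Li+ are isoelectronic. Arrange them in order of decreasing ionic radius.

All of these have 2 electrons, so size is governed by nuclear charge alone: the more protons, the stronger the pull on the same electron cloud, and the smaller the ion.
Nuclear charges: Be2+ (Z=4), Li+ (Z=3), H- (Z=1).
Largest to smallest: H- > Li+ > Be2+.

H- > Li+ > Be2+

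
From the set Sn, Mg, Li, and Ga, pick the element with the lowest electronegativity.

Li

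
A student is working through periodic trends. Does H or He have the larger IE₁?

He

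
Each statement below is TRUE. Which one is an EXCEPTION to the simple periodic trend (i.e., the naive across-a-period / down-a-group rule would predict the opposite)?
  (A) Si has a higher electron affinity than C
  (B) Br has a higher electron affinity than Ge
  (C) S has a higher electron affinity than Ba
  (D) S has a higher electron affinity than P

The general trend: electron affinity increases across a period and decreases down a group.
(A) Si (period 3, group 14) vs C (period 2, group 14): the stated order contradicts the simple trend.
(B) Br (period 4, group 17) vs Ge (period 4, group 14): the stated order agrees with the simple trend.
(C) S (period 3, group 16) vs Ba (period 6, group 2): the stated order agrees with the simple trend.
(D) S (period 3, group 16) vs P (period 3, group 15): the stated order agrees with the simple trend.
The exception is (A): Si's larger, more diffuse 3p orbitals accept an added electron slightly more readily than C's compact 2p.

(A)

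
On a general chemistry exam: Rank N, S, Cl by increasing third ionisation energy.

IE_3 is the cost of taking one more electron from the +2 cation: N²⁺ still has 3 valence electrons; S²⁺ still has 4 valence electrons; Cl²⁺ still has 5 valence electrons.
All are still removing valence electrons, so compare the +2 ions as you would atoms: IE_3 generally rises across a period (higher Z_eff) and falls down a group (larger shell), subject to the usual subshell exceptions.
Valence configurations: N²⁺ [He]2s²2p¹, S²⁺ [Ne]3s²3p², Cl²⁺ [Ne]3s²3p³.
Approximate IE_3 values (kJ/mol): N 4578, S 3357, Cl 3822.
Hence IE_3: S < Cl < N.

S, Cl, N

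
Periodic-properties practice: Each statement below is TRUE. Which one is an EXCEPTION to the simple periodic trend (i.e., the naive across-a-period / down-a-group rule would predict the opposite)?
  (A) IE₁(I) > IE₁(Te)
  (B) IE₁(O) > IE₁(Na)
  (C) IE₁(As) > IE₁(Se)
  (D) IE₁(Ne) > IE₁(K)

The general trend: first ionisation energy increases across a period and decreases down a group.
(A) I (period 5, group 17) vs Te (period 5, group 16): the stated order agrees with the simple trend.
(B) O (period 2, group 16) vs Na (period 3, group 1): the stated order agrees with the simple trend.
(C) As (period 4, group 15) vs Se (period 4, group 16): the stated order contradicts the simple trend.
(D) Ne (period 2, group 18) vs K (period 4, group 1): the stated order agrees with the simple trend.
The exception is (C): Se (4p⁴) ionizes more easily than half-filled As (4p³).

(C)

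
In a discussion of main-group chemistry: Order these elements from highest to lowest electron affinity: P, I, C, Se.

I, Se, C, P

C is in period 2, group 14; P is in period 3, group 15; Se is in period 4, group 16; I is in period 5, group 17.
Electron affinity generally becomes more exothermic across a period toward the halogens and less exothermic down a group.
These sit on a diagonal, where the across-period and down-group effects partly cancel.
C > P: period and group pull opposite ways; the down-group shift dominates (122 vs 72 kJ/mol).
Se > C: period and group pull opposite ways; the across-period shift dominates (195 vs 122 kJ/mol).
I > Se: the two effects oppose for this pair; the across-period effect wins (295 vs 195 kJ/mol).
Approximate values (kJ/mol): C 122, P 72, Se 195, I 295.
So from highest to lowest: I > Se > C > P.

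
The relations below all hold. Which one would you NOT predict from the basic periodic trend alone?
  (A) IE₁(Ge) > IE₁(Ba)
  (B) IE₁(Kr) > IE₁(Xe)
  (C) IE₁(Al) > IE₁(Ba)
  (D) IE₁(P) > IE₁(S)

(D)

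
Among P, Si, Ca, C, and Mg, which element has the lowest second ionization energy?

Ca

IE_2 is the cost of taking one more electron from the +1 cation: P⁺ still has 4 valence electrons; Si⁺ still has 3 valence electrons; Ca⁺ still has 1 valence electron; C⁺ still has 3 valence electrons; Mg⁺ still has 1 valence electron.
All are still removing valence electrons, so compare the +1 ions as you would atoms: IE_2 generally rises across a period (higher Z_eff) and falls down a group (larger shell), subject to the usual subshell exceptions.
Valence configurations: P⁺ [Ne]3s²3p², Si⁺ [Ne]3s²3p¹, Ca⁺ [Ar]4s¹, C⁺ [He]2s²2p¹, Mg⁺ [Ne]3s¹.
Approximate IE_2 values (kJ/mol): P 1907, Si 1577, Ca 1145, C 2353, Mg 1451.
So the second ionization energies run Ca < Mg < Si < P < C.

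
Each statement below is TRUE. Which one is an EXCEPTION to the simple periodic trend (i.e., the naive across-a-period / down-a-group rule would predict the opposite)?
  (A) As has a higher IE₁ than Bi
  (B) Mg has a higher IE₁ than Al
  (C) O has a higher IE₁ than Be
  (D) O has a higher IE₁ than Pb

(B)

The general trend: IE₁ increases across a period and decreases down a group.
(A) As (period 4, group 15) vs Bi (period 6, group 15): the stated order agrees with the simple trend.
(B) Mg (period 3, group 2) vs Al (period 3, group 13): the stated order contradicts the simple trend.
(C) O (period 2, group 16) vs Be (period 2, group 2): the stated order agrees with the simple trend.
(D) O (period 2, group 16) vs Pb (period 6, group 14): the stated order agrees with the simple trend.
The exception is (B): Al's single 3p electron is easier to remove than one from Mg's filled 3s².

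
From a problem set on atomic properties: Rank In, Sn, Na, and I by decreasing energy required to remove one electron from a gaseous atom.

Na is in period 3, group 1; In is in period 5, group 13; Sn is in period 5, group 14; I is in period 5, group 17.
Removing the outermost electron gets harder across a period and easier down a group.
Neither a single period nor a single group — weigh both effects.
In > Na: period and group pull opposite ways; the across-period shift dominates (558 vs 496 kJ/mol).
Sn > In: both are in period 5; the period trend gives Sn the larger value.
I > Sn: I lies to the right of Sn in period 5, so the across-period effect alone puts I higher.
Tabulated first ionization energy (kJ/mol): Na 496, In 558, Sn 709, I 1008.
So from highest to lowest: I > Sn > In > Na.

I > Sn > In > Na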